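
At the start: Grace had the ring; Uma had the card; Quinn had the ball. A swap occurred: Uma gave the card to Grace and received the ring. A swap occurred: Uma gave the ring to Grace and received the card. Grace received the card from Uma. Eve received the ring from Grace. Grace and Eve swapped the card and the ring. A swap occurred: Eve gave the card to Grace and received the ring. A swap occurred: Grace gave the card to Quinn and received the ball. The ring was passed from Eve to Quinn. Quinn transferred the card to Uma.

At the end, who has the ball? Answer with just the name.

Tracking all object holders:
Start: ring:Grace, card:Uma, ball:Quinn
Event 1 (swap card<->ring: now card:Grace, ring:Uma). State: ring:Uma, card:Grace, ball:Quinn
Event 2 (swap ring<->card: now ring:Grace, card:Uma). State: ring:Grace, card:Uma, ball:Quinn
Event 3 (give card: Uma -> Grace). State: ring:Grace, card:Grace, ball:Quinn
Event 4 (give ring: Grace -> Eve). State: ring:Eve, card:Grace, ball:Quinn
Event 5 (swap card<->ring: now card:Eve, ring:Grace). State: ring:Grace, card:Eve, ball:Quinn
Event 6 (swap card<->ring: now card:Grace, ring:Eve). State: ring:Eve, card:Grace, ball:Quinn
Event 7 (swap card<->ball: now card:Quinn, ball:Grace). State: ring:Eve, card:Quinn, ball:Grace
Event 8 (give ring: Eve -> Quinn). State: ring:Quinn, card:Quinn, ball:Grace
Event 9 (give card: Quinn -> Uma). State: ring:Quinn, card:Uma, ball:Grace

Final state: ring:Quinn, card:Uma, ball:Grace
The ball is held by Grace.

Answer: Grace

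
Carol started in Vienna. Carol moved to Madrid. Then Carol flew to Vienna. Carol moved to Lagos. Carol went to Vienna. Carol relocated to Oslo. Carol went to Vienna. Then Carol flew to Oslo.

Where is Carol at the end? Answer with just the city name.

Tracking Carol's location:
Start: Carol is in Vienna.
After move 1: Vienna -> Madrid. Carol is in Madrid.
After move 2: Madrid -> Vienna. Carol is in Vienna.
After move 3: Vienna -> Lagos. Carol is in Lagos.
After move 4: Lagos -> Vienna. Carol is in Vienna.
After move 5: Vienna -> Oslo. Carol is in Oslo.
After move 6: Oslo -> Vienna. Carol is in Vienna.
After move 7: Vienna -> Oslo. Carol is in Oslo.

Answer: Oslo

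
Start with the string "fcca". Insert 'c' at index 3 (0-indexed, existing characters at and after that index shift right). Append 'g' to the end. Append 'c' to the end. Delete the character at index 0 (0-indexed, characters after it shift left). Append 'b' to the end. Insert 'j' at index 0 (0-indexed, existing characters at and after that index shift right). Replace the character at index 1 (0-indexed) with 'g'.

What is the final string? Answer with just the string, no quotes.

Applying each edit step by step:
Start: "fcca"
Op 1 (insert 'c' at idx 3): "fcca" -> "fccca"
Op 2 (append 'g'): "fccca" -> "fcccag"
Op 3 (append 'c'): "fcccag" -> "fcccagc"
Op 4 (delete idx 0 = 'f'): "fcccagc" -> "cccagc"
Op 5 (append 'b'): "cccagc" -> "cccagcb"
Op 6 (insert 'j' at idx 0): "cccagcb" -> "jcccagcb"
Op 7 (replace idx 1: 'c' -> 'g'): "jcccagcb" -> "jgccagcb"

Answer: jgccagcb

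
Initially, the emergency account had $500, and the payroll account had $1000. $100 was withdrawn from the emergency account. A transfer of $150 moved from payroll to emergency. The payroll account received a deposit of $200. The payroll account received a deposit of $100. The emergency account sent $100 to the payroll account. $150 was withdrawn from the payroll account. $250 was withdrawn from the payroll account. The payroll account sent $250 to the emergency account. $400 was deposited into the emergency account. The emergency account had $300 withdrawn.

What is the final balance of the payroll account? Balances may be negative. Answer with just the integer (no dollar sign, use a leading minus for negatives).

Tracking account balances step by step:
Start: emergency=500, payroll=1000
Event 1 (withdraw 100 from emergency): emergency: 500 - 100 = 400. Balances: emergency=400, payroll=1000
Event 2 (transfer 150 payroll -> emergency): payroll: 1000 - 150 = 850, emergency: 400 + 150 = 550. Balances: emergency=550, payroll=850
Event 3 (deposit 200 to payroll): payroll: 850 + 200 = 1050. Balances: emergency=550, payroll=1050
Event 4 (deposit 100 to payroll): payroll: 1050 + 100 = 1150. Balances: emergency=550, payroll=1150
Event 5 (transfer 100 emergency -> payroll): emergency: 550 - 100 = 450, payroll: 1150 + 100 = 1250. Balances: emergency=450, payroll=1250
Event 6 (withdraw 150 from payroll): payroll: 1250 - 150 = 1100. Balances: emergency=450, payroll=1100
Event 7 (withdraw 250 from payroll): payroll: 1100 - 250 = 850. Balances: emergency=450, payroll=850
Event 8 (transfer 250 payroll -> emergency): payroll: 850 - 250 = 600, emergency: 450 + 250 = 700. Balances: emergency=700, payroll=600
Event 9 (deposit 400 to emergency): emergency: 700 + 400 = 1100. Balances: emergency=1100, payroll=600
Event 10 (withdraw 300 from emergency): emergency: 1100 - 300 = 800. Balances: emergency=800, payroll=600

Final balance of payroll: 600

Answer: 600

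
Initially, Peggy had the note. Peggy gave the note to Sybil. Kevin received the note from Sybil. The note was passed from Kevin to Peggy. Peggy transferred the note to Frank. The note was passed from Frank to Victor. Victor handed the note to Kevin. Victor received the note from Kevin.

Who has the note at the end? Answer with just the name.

Answer: Victor

Derivation:
Tracking the note through each event:
Start: Peggy has the note.
After event 1: Sybil has the note.
After event 2: Kevin has the note.
After event 3: Peggy has the note.
After event 4: Frank has the note.
After event 5: Victor has the note.
After event 6: Kevin has the note.
After event 7: Victor has the note.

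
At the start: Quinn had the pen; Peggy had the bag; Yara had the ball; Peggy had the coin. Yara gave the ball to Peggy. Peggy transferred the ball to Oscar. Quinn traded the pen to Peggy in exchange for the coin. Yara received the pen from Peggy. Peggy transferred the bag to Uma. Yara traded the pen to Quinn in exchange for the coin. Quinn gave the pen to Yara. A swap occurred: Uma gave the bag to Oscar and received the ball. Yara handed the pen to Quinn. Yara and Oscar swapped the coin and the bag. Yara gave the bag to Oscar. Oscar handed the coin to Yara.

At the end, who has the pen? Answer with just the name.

Tracking all object holders:
Start: pen:Quinn, bag:Peggy, ball:Yara, coin:Peggy
Event 1 (give ball: Yara -> Peggy). State: pen:Quinn, bag:Peggy, ball:Peggy, coin:Peggy
Event 2 (give ball: Peggy -> Oscar). State: pen:Quinn, bag:Peggy, ball:Oscar, coin:Peggy
Event 3 (swap pen<->coin: now pen:Peggy, coin:Quinn). State: pen:Peggy, bag:Peggy, ball:Oscar, coin:Quinn
Event 4 (give pen: Peggy -> Yara). State: pen:Yara, bag:Peggy, ball:Oscar, coin:Quinn
Event 5 (give bag: Peggy -> Uma). State: pen:Yara, bag:Uma, ball:Oscar, coin:Quinn
Event 6 (swap pen<->coin: now pen:Quinn, coin:Yara). State: pen:Quinn, bag:Uma, ball:Oscar, coin:Yara
Event 7 (give pen: Quinn -> Yara). State: pen:Yara, bag:Uma, ball:Oscar, coin:Yara
Event 8 (swap bag<->ball: now bag:Oscar, ball:Uma). State: pen:Yara, bag:Oscar, ball:Uma, coin:Yara
Event 9 (give pen: Yara -> Quinn). State: pen:Quinn, bag:Oscar, ball:Uma, coin:Yara
Event 10 (swap coin<->bag: now coin:Oscar, bag:Yara). State: pen:Quinn, bag:Yara, ball:Uma, coin:Oscar
Event 11 (give bag: Yara -> Oscar). State: pen:Quinn, bag:Oscar, ball:Uma, coin:Oscar
Event 12 (give coin: Oscar -> Yara). State: pen:Quinn, bag:Oscar, ball:Uma, coin:Yara

Final state: pen:Quinn, bag:Oscar, ball:Uma, coin:Yara
The pen is held by Quinn.

Answer: Quinn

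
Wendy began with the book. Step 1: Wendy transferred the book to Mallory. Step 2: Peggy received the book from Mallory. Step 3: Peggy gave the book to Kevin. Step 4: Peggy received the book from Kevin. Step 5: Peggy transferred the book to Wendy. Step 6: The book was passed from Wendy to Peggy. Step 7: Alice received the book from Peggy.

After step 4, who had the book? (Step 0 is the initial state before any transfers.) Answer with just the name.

Answer: Peggy

Derivation:
Tracking the book holder through step 4:
After step 0 (start): Wendy
After step 1: Mallory
After step 2: Peggy
After step 3: Kevin
After step 4: Peggy

At step 4, the holder is Peggy.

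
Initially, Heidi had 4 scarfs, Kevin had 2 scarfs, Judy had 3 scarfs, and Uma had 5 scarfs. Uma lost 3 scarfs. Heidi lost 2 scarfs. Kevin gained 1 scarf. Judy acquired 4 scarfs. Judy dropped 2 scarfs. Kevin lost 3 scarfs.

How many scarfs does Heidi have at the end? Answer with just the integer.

Tracking counts step by step:
Start: Heidi=4, Kevin=2, Judy=3, Uma=5
Event 1 (Uma -3): Uma: 5 -> 2. State: Heidi=4, Kevin=2, Judy=3, Uma=2
Event 2 (Heidi -2): Heidi: 4 -> 2. State: Heidi=2, Kevin=2, Judy=3, Uma=2
Event 3 (Kevin +1): Kevin: 2 -> 3. State: Heidi=2, Kevin=3, Judy=3, Uma=2
Event 4 (Judy +4): Judy: 3 -> 7. State: Heidi=2, Kevin=3, Judy=7, Uma=2
Event 5 (Judy -2): Judy: 7 -> 5. State: Heidi=2, Kevin=3, Judy=5, Uma=2
Event 6 (Kevin -3): Kevin: 3 -> 0. State: Heidi=2, Kevin=0, Judy=5, Uma=2

Heidi's final count: 2

Answer: 2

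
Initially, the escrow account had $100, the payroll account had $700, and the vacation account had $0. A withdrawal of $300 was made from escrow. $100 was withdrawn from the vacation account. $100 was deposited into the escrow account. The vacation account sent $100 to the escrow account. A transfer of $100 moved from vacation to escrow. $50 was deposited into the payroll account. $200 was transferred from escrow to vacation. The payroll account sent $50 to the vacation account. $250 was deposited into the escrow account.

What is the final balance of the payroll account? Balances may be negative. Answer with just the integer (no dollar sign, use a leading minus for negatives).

Answer: 700

Derivation:
Tracking account balances step by step:
Start: escrow=100, payroll=700, vacation=0
Event 1 (withdraw 300 from escrow): escrow: 100 - 300 = -200. Balances: escrow=-200, payroll=700, vacation=0
Event 2 (withdraw 100 from vacation): vacation: 0 - 100 = -100. Balances: escrow=-200, payroll=700, vacation=-100
Event 3 (deposit 100 to escrow): escrow: -200 + 100 = -100. Balances: escrow=-100, payroll=700, vacation=-100
Event 4 (transfer 100 vacation -> escrow): vacation: -100 - 100 = -200, escrow: -100 + 100 = 0. Balances: escrow=0, payroll=700, vacation=-200
Event 5 (transfer 100 vacation -> escrow): vacation: -200 - 100 = -300, escrow: 0 + 100 = 100. Balances: escrow=100, payroll=700, vacation=-300
Event 6 (deposit 50 to payroll): payroll: 700 + 50 = 750. Balances: escrow=100, payroll=750, vacation=-300
Event 7 (transfer 200 escrow -> vacation): escrow: 100 - 200 = -100, vacation: -300 + 200 = -100. Balances: escrow=-100, payroll=750, vacation=-100
Event 8 (transfer 50 payroll -> vacation): payroll: 750 - 50 = 700, vacation: -100 + 50 = -50. Balances: escrow=-100, payroll=700, vacation=-50
Event 9 (deposit 250 to escrow): escrow: -100 + 250 = 150. Balances: escrow=150, payroll=700, vacation=-50

Final balance of payroll: 700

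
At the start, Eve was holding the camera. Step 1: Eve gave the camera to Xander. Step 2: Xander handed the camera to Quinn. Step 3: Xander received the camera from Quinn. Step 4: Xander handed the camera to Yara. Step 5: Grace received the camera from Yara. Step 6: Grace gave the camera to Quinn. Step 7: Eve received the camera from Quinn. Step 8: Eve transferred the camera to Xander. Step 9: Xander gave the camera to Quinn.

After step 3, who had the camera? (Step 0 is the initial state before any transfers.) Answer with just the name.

Tracking the camera holder through step 3:
After step 0 (start): Eve
After step 1: Xander
After step 2: Quinn
After step 3: Xander

At step 3, the holder is Xander.

Answer: Xander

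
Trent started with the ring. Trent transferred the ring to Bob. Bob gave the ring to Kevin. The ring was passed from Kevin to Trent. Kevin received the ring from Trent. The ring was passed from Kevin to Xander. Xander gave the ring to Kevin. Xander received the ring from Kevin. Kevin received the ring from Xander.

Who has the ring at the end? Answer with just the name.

Tracking the ring through each event:
Start: Trent has the ring.
After event 1: Bob has the ring.
After event 2: Kevin has the ring.
After event 3: Trent has the ring.
After event 4: Kevin has the ring.
After event 5: Xander has the ring.
After event 6: Kevin has the ring.
After event 7: Xander has the ring.
After event 8: Kevin has the ring.

Answer: Kevin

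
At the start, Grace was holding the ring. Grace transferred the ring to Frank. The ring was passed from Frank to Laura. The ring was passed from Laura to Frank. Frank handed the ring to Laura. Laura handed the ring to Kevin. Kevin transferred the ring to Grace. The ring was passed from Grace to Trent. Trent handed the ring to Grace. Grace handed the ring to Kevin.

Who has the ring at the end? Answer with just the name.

Answer: Kevin

Derivation:
Tracking the ring through each event:
Start: Grace has the ring.
After event 1: Frank has the ring.
After event 2: Laura has the ring.
After event 3: Frank has the ring.
After event 4: Laura has the ring.
After event 5: Kevin has the ring.
After event 6: Grace has the ring.
After event 7: Trent has the ring.
After event 8: Grace has the ring.
After event 9: Kevin has the ring.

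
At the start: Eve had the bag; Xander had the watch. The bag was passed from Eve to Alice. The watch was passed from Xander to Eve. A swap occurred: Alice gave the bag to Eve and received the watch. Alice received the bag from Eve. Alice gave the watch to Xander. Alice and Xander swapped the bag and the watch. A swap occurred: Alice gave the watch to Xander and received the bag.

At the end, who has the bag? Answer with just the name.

Tracking all object holders:
Start: bag:Eve, watch:Xander
Event 1 (give bag: Eve -> Alice). State: bag:Alice, watch:Xander
Event 2 (give watch: Xander -> Eve). State: bag:Alice, watch:Eve
Event 3 (swap bag<->watch: now bag:Eve, watch:Alice). State: bag:Eve, watch:Alice
Event 4 (give bag: Eve -> Alice). State: bag:Alice, watch:Alice
Event 5 (give watch: Alice -> Xander). State: bag:Alice, watch:Xander
Event 6 (swap bag<->watch: now bag:Xander, watch:Alice). State: bag:Xander, watch:Alice
Event 7 (swap watch<->bag: now watch:Xander, bag:Alice). State: bag:Alice, watch:Xander

Final state: bag:Alice, watch:Xander
The bag is held by Alice.

Answer: Alice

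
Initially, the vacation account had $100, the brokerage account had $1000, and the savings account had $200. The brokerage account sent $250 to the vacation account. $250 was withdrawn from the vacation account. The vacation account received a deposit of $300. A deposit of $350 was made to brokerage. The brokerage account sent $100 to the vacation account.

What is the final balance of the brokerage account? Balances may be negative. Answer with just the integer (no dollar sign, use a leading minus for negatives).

Tracking account balances step by step:
Start: vacation=100, brokerage=1000, savings=200
Event 1 (transfer 250 brokerage -> vacation): brokerage: 1000 - 250 = 750, vacation: 100 + 250 = 350. Balances: vacation=350, brokerage=750, savings=200
Event 2 (withdraw 250 from vacation): vacation: 350 - 250 = 100. Balances: vacation=100, brokerage=750, savings=200
Event 3 (deposit 300 to vacation): vacation: 100 + 300 = 400. Balances: vacation=400, brokerage=750, savings=200
Event 4 (deposit 350 to brokerage): brokerage: 750 + 350 = 1100. Balances: vacation=400, brokerage=1100, savings=200
Event 5 (transfer 100 brokerage -> vacation): brokerage: 1100 - 100 = 1000, vacation: 400 + 100 = 500. Balances: vacation=500, brokerage=1000, savings=200

Final balance of brokerage: 1000

Answer: 1000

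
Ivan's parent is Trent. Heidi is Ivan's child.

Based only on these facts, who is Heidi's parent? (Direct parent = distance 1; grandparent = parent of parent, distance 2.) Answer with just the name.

Answer: Ivan

Derivation:
Reconstructing the parent chain from the given facts:
  Trent -> Ivan -> Heidi
(each arrow means 'parent of the next')
Positions in the chain (0 = top):
  position of Trent: 0
  position of Ivan: 1
  position of Heidi: 2

Heidi is at position 2; the parent is 1 step up the chain, i.e. position 1: Ivan.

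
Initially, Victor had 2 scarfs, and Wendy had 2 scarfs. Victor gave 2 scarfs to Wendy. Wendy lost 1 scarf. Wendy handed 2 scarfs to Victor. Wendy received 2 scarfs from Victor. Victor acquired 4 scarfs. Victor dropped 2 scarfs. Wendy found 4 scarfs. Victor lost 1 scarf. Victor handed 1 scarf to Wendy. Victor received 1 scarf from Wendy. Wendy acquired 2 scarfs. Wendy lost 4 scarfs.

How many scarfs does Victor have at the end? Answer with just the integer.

Answer: 1

Derivation:
Tracking counts step by step:
Start: Victor=2, Wendy=2
Event 1 (Victor -> Wendy, 2): Victor: 2 -> 0, Wendy: 2 -> 4. State: Victor=0, Wendy=4
Event 2 (Wendy -1): Wendy: 4 -> 3. State: Victor=0, Wendy=3
Event 3 (Wendy -> Victor, 2): Wendy: 3 -> 1, Victor: 0 -> 2. State: Victor=2, Wendy=1
Event 4 (Victor -> Wendy, 2): Victor: 2 -> 0, Wendy: 1 -> 3. State: Victor=0, Wendy=3
Event 5 (Victor +4): Victor: 0 -> 4. State: Victor=4, Wendy=3
Event 6 (Victor -2): Victor: 4 -> 2. State: Victor=2, Wendy=3
Event 7 (Wendy +4): Wendy: 3 -> 7. State: Victor=2, Wendy=7
Event 8 (Victor -1): Victor: 2 -> 1. State: Victor=1, Wendy=7
Event 9 (Victor -> Wendy, 1): Victor: 1 -> 0, Wendy: 7 -> 8. State: Victor=0, Wendy=8
Event 10 (Wendy -> Victor, 1): Wendy: 8 -> 7, Victor: 0 -> 1. State: Victor=1, Wendy=7
Event 11 (Wendy +2): Wendy: 7 -> 9. State: Victor=1, Wendy=9
Event 12 (Wendy -4): Wendy: 9 -> 5. State: Victor=1, Wendy=5

Victor's final count: 1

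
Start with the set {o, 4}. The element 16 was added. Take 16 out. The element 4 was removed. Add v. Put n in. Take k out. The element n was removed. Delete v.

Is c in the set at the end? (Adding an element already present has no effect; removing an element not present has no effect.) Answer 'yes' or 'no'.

Answer: no

Derivation:
Tracking the set through each operation:
Start: {4, o}
Event 1 (add 16): added. Set: {16, 4, o}
Event 2 (remove 16): removed. Set: {4, o}
Event 3 (remove 4): removed. Set: {o}
Event 4 (add v): added. Set: {o, v}
Event 5 (add n): added. Set: {n, o, v}
Event 6 (remove k): not present, no change. Set: {n, o, v}
Event 7 (remove n): removed. Set: {o, v}
Event 8 (remove v): removed. Set: {o}

Final set: {o} (size 1)
c is NOT in the final set.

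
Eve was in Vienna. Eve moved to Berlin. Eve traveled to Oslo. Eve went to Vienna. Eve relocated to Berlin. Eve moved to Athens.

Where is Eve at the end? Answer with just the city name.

Tracking Eve's location:
Start: Eve is in Vienna.
After move 1: Vienna -> Berlin. Eve is in Berlin.
After move 2: Berlin -> Oslo. Eve is in Oslo.
After move 3: Oslo -> Vienna. Eve is in Vienna.
After move 4: Vienna -> Berlin. Eve is in Berlin.
After move 5: Berlin -> Athens. Eve is in Athens.

Answer: Athens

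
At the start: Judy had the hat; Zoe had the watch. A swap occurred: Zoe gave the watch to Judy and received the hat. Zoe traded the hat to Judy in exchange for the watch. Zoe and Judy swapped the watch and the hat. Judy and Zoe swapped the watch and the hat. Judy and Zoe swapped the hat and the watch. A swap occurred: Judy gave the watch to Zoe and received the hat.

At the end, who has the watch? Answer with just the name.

Tracking all object holders:
Start: hat:Judy, watch:Zoe
Event 1 (swap watch<->hat: now watch:Judy, hat:Zoe). State: hat:Zoe, watch:Judy
Event 2 (swap hat<->watch: now hat:Judy, watch:Zoe). State: hat:Judy, watch:Zoe
Event 3 (swap watch<->hat: now watch:Judy, hat:Zoe). State: hat:Zoe, watch:Judy
Event 4 (swap watch<->hat: now watch:Zoe, hat:Judy). State: hat:Judy, watch:Zoe
Event 5 (swap hat<->watch: now hat:Zoe, watch:Judy). State: hat:Zoe, watch:Judy
Event 6 (swap watch<->hat: now watch:Zoe, hat:Judy). State: hat:Judy, watch:Zoe

Final state: hat:Judy, watch:Zoe
The watch is held by Zoe.

Answer: Zoe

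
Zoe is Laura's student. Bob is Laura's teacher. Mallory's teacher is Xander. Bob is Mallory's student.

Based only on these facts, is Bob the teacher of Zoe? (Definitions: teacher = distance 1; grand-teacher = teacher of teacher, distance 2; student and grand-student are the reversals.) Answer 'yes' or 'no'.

Answer: no

Derivation:
Reconstructing the teacher chain from the given facts:
  Xander -> Mallory -> Bob -> Laura -> Zoe
(each arrow means 'teacher of the next')
Positions in the chain (0 = top):
  position of Xander: 0
  position of Mallory: 1
  position of Bob: 2
  position of Laura: 3
  position of Zoe: 4

Bob is at position 2, Zoe is at position 4; signed distance (j - i) = 2.
'teacher' requires j - i = 1. Actual distance is 2, so the relation does NOT hold.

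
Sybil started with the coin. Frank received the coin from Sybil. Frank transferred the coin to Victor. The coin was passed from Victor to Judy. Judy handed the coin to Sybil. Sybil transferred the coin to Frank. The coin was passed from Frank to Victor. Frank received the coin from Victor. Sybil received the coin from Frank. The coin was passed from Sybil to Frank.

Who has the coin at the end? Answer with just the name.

Answer: Frank

Derivation:
Tracking the coin through each event:
Start: Sybil has the coin.
After event 1: Frank has the coin.
After event 2: Victor has the coin.
After event 3: Judy has the coin.
After event 4: Sybil has the coin.
After event 5: Frank has the coin.
After event 6: Victor has the coin.
After event 7: Frank has the coin.
After event 8: Sybil has the coin.
After event 9: Frank has the coin.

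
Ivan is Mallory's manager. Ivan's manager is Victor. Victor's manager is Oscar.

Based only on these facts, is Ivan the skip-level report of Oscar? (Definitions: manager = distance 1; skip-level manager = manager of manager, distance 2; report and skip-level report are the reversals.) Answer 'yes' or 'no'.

Reconstructing the manager chain from the given facts:
  Oscar -> Victor -> Ivan -> Mallory
(each arrow means 'manager of the next')
Positions in the chain (0 = top):
  position of Oscar: 0
  position of Victor: 1
  position of Ivan: 2
  position of Mallory: 3

Ivan is at position 2, Oscar is at position 0; signed distance (j - i) = -2.
'skip-level report' requires j - i = -2. Actual distance is -2, so the relation HOLDS.

Answer: yes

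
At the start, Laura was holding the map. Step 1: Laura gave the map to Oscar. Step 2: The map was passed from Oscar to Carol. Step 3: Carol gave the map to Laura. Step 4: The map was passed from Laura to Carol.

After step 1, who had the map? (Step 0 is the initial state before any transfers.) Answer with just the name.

Tracking the map holder through step 1:
After step 0 (start): Laura
After step 1: Oscar

At step 1, the holder is Oscar.

Answer: Oscar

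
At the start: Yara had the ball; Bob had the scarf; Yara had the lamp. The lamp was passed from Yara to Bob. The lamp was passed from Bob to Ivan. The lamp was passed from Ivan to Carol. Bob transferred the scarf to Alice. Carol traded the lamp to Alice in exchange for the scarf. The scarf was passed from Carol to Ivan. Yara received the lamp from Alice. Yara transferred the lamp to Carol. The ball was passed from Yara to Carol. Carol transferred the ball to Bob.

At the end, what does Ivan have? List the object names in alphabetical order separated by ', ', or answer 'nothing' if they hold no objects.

Answer: scarf

Derivation:
Tracking all object holders:
Start: ball:Yara, scarf:Bob, lamp:Yara
Event 1 (give lamp: Yara -> Bob). State: ball:Yara, scarf:Bob, lamp:Bob
Event 2 (give lamp: Bob -> Ivan). State: ball:Yara, scarf:Bob, lamp:Ivan
Event 3 (give lamp: Ivan -> Carol). State: ball:Yara, scarf:Bob, lamp:Carol
Event 4 (give scarf: Bob -> Alice). State: ball:Yara, scarf:Alice, lamp:Carol
Event 5 (swap lamp<->scarf: now lamp:Alice, scarf:Carol). State: ball:Yara, scarf:Carol, lamp:Alice
Event 6 (give scarf: Carol -> Ivan). State: ball:Yara, scarf:Ivan, lamp:Alice
Event 7 (give lamp: Alice -> Yara). State: ball:Yara, scarf:Ivan, lamp:Yara
Event 8 (give lamp: Yara -> Carol). State: ball:Yara, scarf:Ivan, lamp:Carol
Event 9 (give ball: Yara -> Carol). State: ball:Carol, scarf:Ivan, lamp:Carol
Event 10 (give ball: Carol -> Bob). State: ball:Bob, scarf:Ivan, lamp:Carol

Final state: ball:Bob, scarf:Ivan, lamp:Carol
Ivan holds: scarf.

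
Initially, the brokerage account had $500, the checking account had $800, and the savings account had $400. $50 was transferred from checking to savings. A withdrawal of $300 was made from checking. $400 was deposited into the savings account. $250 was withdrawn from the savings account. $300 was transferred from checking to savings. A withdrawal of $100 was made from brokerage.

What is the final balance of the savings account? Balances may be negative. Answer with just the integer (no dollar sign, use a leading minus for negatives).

Tracking account balances step by step:
Start: brokerage=500, checking=800, savings=400
Event 1 (transfer 50 checking -> savings): checking: 800 - 50 = 750, savings: 400 + 50 = 450. Balances: brokerage=500, checking=750, savings=450
Event 2 (withdraw 300 from checking): checking: 750 - 300 = 450. Balances: brokerage=500, checking=450, savings=450
Event 3 (deposit 400 to savings): savings: 450 + 400 = 850. Balances: brokerage=500, checking=450, savings=850
Event 4 (withdraw 250 from savings): savings: 850 - 250 = 600. Balances: brokerage=500, checking=450, savings=600
Event 5 (transfer 300 checking -> savings): checking: 450 - 300 = 150, savings: 600 + 300 = 900. Balances: brokerage=500, checking=150, savings=900
Event 6 (withdraw 100 from brokerage): brokerage: 500 - 100 = 400. Balances: brokerage=400, checking=150, savings=900

Final balance of savings: 900

Answer: 900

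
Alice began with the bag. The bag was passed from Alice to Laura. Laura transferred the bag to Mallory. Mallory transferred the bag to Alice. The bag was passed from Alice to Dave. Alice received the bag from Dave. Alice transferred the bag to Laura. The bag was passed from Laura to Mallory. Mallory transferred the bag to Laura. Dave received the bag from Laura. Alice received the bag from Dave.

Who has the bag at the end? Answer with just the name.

Answer: Alice

Derivation:
Tracking the bag through each event:
Start: Alice has the bag.
After event 1: Laura has the bag.
After event 2: Mallory has the bag.
After event 3: Alice has the bag.
After event 4: Dave has the bag.
After event 5: Alice has the bag.
After event 6: Laura has the bag.
After event 7: Mallory has the bag.
After event 8: Laura has the bag.
After event 9: Dave has the bag.
After event 10: Alice has the bag.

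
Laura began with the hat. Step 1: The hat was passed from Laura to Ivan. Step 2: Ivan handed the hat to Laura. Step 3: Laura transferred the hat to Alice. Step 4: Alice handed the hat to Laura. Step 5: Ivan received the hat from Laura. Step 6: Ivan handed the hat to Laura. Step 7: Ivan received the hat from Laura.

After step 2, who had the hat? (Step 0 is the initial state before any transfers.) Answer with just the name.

Answer: Laura

Derivation:
Tracking the hat holder through step 2:
After step 0 (start): Laura
After step 1: Ivan
After step 2: Laura

At step 2, the holder is Laura.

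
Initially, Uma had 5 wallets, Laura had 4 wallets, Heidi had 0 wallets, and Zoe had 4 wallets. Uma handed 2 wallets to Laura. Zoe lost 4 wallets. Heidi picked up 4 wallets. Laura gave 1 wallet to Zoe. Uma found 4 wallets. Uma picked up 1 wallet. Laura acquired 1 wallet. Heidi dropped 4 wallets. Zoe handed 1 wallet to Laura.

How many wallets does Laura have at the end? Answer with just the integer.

Answer: 7

Derivation:
Tracking counts step by step:
Start: Uma=5, Laura=4, Heidi=0, Zoe=4
Event 1 (Uma -> Laura, 2): Uma: 5 -> 3, Laura: 4 -> 6. State: Uma=3, Laura=6, Heidi=0, Zoe=4
Event 2 (Zoe -4): Zoe: 4 -> 0. State: Uma=3, Laura=6, Heidi=0, Zoe=0
Event 3 (Heidi +4): Heidi: 0 -> 4. State: Uma=3, Laura=6, Heidi=4, Zoe=0
Event 4 (Laura -> Zoe, 1): Laura: 6 -> 5, Zoe: 0 -> 1. State: Uma=3, Laura=5, Heidi=4, Zoe=1
Event 5 (Uma +4): Uma: 3 -> 7. State: Uma=7, Laura=5, Heidi=4, Zoe=1
Event 6 (Uma +1): Uma: 7 -> 8. State: Uma=8, Laura=5, Heidi=4, Zoe=1
Event 7 (Laura +1): Laura: 5 -> 6. State: Uma=8, Laura=6, Heidi=4, Zoe=1
Event 8 (Heidi -4): Heidi: 4 -> 0. State: Uma=8, Laura=6, Heidi=0, Zoe=1
Event 9 (Zoe -> Laura, 1): Zoe: 1 -> 0, Laura: 6 -> 7. State: Uma=8, Laura=7, Heidi=0, Zoe=0

Laura's final count: 7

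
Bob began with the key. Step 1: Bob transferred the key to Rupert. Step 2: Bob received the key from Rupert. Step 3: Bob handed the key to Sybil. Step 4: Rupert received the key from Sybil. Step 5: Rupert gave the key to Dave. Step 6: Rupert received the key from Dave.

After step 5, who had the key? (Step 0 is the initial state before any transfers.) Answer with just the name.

Tracking the key holder through step 5:
After step 0 (start): Bob
After step 1: Rupert
After step 2: Bob
After step 3: Sybil
After step 4: Rupert
After step 5: Dave

At step 5, the holder is Dave.

Answer: Dave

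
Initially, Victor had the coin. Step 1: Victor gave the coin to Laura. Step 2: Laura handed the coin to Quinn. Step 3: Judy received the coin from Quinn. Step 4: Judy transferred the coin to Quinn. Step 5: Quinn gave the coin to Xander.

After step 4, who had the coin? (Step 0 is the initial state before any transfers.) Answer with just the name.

Tracking the coin holder through step 4:
After step 0 (start): Victor
After step 1: Laura
After step 2: Quinn
After step 3: Judy
After step 4: Quinn

At step 4, the holder is Quinn.

Answer: Quinn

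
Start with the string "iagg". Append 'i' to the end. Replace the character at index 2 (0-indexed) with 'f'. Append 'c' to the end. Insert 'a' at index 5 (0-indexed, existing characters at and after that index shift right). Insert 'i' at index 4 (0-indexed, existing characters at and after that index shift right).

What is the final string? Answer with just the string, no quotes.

Answer: iafgiiac

Derivation:
Applying each edit step by step:
Start: "iagg"
Op 1 (append 'i'): "iagg" -> "iaggi"
Op 2 (replace idx 2: 'g' -> 'f'): "iaggi" -> "iafgi"
Op 3 (append 'c'): "iafgi" -> "iafgic"
Op 4 (insert 'a' at idx 5): "iafgic" -> "iafgiac"
Op 5 (insert 'i' at idx 4): "iafgiac" -> "iafgiiac"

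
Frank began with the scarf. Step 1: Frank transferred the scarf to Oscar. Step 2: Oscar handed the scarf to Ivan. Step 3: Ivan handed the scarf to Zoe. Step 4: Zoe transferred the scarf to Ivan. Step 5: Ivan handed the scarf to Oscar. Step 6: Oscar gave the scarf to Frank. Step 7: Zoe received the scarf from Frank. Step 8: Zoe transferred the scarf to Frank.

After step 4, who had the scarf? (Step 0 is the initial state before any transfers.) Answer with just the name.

Tracking the scarf holder through step 4:
After step 0 (start): Frank
After step 1: Oscar
After step 2: Ivan
After step 3: Zoe
After step 4: Ivan

At step 4, the holder is Ivan.

Answer: Ivan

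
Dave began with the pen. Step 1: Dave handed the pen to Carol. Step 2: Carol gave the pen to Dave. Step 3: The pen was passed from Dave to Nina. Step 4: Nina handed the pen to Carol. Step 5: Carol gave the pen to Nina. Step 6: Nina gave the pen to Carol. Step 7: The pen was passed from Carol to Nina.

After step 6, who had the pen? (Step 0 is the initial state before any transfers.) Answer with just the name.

Answer: Carol

Derivation:
Tracking the pen holder through step 6:
After step 0 (start): Dave
After step 1: Carol
After step 2: Dave
After step 3: Nina
After step 4: Carol
After step 5: Nina
After step 6: Carol

At step 6, the holder is Carol.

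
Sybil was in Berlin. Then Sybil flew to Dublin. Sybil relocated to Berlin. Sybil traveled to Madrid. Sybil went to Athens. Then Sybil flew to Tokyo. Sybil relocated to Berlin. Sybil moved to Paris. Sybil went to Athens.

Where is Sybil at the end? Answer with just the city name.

Answer: Athens

Derivation:
Tracking Sybil's location:
Start: Sybil is in Berlin.
After move 1: Berlin -> Dublin. Sybil is in Dublin.
After move 2: Dublin -> Berlin. Sybil is in Berlin.
After move 3: Berlin -> Madrid. Sybil is in Madrid.
After move 4: Madrid -> Athens. Sybil is in Athens.
After move 5: Athens -> Tokyo. Sybil is in Tokyo.
After move 6: Tokyo -> Berlin. Sybil is in Berlin.
After move 7: Berlin -> Paris. Sybil is in Paris.
After move 8: Paris -> Athens. Sybil is in Athens.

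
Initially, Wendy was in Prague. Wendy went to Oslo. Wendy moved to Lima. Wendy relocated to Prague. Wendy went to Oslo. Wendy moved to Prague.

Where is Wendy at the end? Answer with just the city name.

Answer: Prague

Derivation:
Tracking Wendy's location:
Start: Wendy is in Prague.
After move 1: Prague -> Oslo. Wendy is in Oslo.
After move 2: Oslo -> Lima. Wendy is in Lima.
After move 3: Lima -> Prague. Wendy is in Prague.
After move 4: Prague -> Oslo. Wendy is in Oslo.
After move 5: Oslo -> Prague. Wendy is in Prague.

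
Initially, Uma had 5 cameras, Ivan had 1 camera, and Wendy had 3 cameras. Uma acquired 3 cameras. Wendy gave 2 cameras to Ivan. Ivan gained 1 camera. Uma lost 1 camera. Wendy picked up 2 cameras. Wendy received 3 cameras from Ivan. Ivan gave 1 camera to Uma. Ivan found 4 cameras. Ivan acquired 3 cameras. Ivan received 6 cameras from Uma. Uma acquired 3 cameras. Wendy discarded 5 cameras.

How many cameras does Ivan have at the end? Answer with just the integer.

Tracking counts step by step:
Start: Uma=5, Ivan=1, Wendy=3
Event 1 (Uma +3): Uma: 5 -> 8. State: Uma=8, Ivan=1, Wendy=3
Event 2 (Wendy -> Ivan, 2): Wendy: 3 -> 1, Ivan: 1 -> 3. State: Uma=8, Ivan=3, Wendy=1
Event 3 (Ivan +1): Ivan: 3 -> 4. State: Uma=8, Ivan=4, Wendy=1
Event 4 (Uma -1): Uma: 8 -> 7. State: Uma=7, Ivan=4, Wendy=1
Event 5 (Wendy +2): Wendy: 1 -> 3. State: Uma=7, Ivan=4, Wendy=3
Event 6 (Ivan -> Wendy, 3): Ivan: 4 -> 1, Wendy: 3 -> 6. State: Uma=7, Ivan=1, Wendy=6
Event 7 (Ivan -> Uma, 1): Ivan: 1 -> 0, Uma: 7 -> 8. State: Uma=8, Ivan=0, Wendy=6
Event 8 (Ivan +4): Ivan: 0 -> 4. State: Uma=8, Ivan=4, Wendy=6
Event 9 (Ivan +3): Ivan: 4 -> 7. State: Uma=8, Ivan=7, Wendy=6
Event 10 (Uma -> Ivan, 6): Uma: 8 -> 2, Ivan: 7 -> 13. State: Uma=2, Ivan=13, Wendy=6
Event 11 (Uma +3): Uma: 2 -> 5. State: Uma=5, Ivan=13, Wendy=6
Event 12 (Wendy -5): Wendy: 6 -> 1. State: Uma=5, Ivan=13, Wendy=1

Ivan's final count: 13

Answer: 13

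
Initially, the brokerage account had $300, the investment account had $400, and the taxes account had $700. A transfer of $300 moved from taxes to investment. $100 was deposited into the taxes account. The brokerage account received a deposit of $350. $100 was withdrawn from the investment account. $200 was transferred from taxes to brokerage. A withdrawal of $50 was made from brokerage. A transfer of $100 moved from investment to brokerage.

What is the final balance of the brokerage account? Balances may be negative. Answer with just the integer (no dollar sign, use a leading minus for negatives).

Answer: 900

Derivation:
Tracking account balances step by step:
Start: brokerage=300, investment=400, taxes=700
Event 1 (transfer 300 taxes -> investment): taxes: 700 - 300 = 400, investment: 400 + 300 = 700. Balances: brokerage=300, investment=700, taxes=400
Event 2 (deposit 100 to taxes): taxes: 400 + 100 = 500. Balances: brokerage=300, investment=700, taxes=500
Event 3 (deposit 350 to brokerage): brokerage: 300 + 350 = 650. Balances: brokerage=650, investment=700, taxes=500
Event 4 (withdraw 100 from investment): investment: 700 - 100 = 600. Balances: brokerage=650, investment=600, taxes=500
Event 5 (transfer 200 taxes -> brokerage): taxes: 500 - 200 = 300, brokerage: 650 + 200 = 850. Balances: brokerage=850, investment=600, taxes=300
Event 6 (withdraw 50 from brokerage): brokerage: 850 - 50 = 800. Balances: brokerage=800, investment=600, taxes=300
Event 7 (transfer 100 investment -> brokerage): investment: 600 - 100 = 500, brokerage: 800 + 100 = 900. Balances: brokerage=900, investment=500, taxes=300

Final balance of brokerage: 900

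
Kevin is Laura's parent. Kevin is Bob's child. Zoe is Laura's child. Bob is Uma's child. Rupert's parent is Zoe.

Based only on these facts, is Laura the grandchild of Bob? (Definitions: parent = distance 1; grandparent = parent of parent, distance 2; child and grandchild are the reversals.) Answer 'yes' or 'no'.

Answer: yes

Derivation:
Reconstructing the parent chain from the given facts:
  Uma -> Bob -> Kevin -> Laura -> Zoe -> Rupert
(each arrow means 'parent of the next')
Positions in the chain (0 = top):
  position of Uma: 0
  position of Bob: 1
  position of Kevin: 2
  position of Laura: 3
  position of Zoe: 4
  position of Rupert: 5

Laura is at position 3, Bob is at position 1; signed distance (j - i) = -2.
'grandchild' requires j - i = -2. Actual distance is -2, so the relation HOLDS.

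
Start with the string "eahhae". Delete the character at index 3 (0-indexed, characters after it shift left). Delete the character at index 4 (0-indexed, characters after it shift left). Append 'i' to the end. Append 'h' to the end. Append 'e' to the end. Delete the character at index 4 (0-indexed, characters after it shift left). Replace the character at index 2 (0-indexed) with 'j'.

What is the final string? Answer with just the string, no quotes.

Applying each edit step by step:
Start: "eahhae"
Op 1 (delete idx 3 = 'h'): "eahhae" -> "eahae"
Op 2 (delete idx 4 = 'e'): "eahae" -> "eaha"
Op 3 (append 'i'): "eaha" -> "eahai"
Op 4 (append 'h'): "eahai" -> "eahaih"
Op 5 (append 'e'): "eahaih" -> "eahaihe"
Op 6 (delete idx 4 = 'i'): "eahaihe" -> "eahahe"
Op 7 (replace idx 2: 'h' -> 'j'): "eahahe" -> "eajahe"

Answer: eajahe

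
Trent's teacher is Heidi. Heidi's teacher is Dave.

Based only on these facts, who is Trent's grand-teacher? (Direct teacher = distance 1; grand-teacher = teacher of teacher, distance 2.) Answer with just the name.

Answer: Dave

Derivation:
Reconstructing the teacher chain from the given facts:
  Dave -> Heidi -> Trent
(each arrow means 'teacher of the next')
Positions in the chain (0 = top):
  position of Dave: 0
  position of Heidi: 1
  position of Trent: 2

Trent is at position 2; the grand-teacher is 2 steps up the chain, i.e. position 0: Dave.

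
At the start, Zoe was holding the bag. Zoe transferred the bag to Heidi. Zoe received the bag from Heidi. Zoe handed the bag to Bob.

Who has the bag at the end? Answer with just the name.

Tracking the bag through each event:
Start: Zoe has the bag.
After event 1: Heidi has the bag.
After event 2: Zoe has the bag.
After event 3: Bob has the bag.

Answer: Bob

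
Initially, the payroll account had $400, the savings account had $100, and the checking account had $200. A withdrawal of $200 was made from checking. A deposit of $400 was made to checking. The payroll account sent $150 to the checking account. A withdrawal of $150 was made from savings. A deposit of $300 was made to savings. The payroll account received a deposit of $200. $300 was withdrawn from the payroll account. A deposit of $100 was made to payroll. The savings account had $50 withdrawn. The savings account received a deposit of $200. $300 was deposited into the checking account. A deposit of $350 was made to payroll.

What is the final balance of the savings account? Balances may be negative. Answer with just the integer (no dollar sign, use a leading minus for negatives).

Answer: 400

Derivation:
Tracking account balances step by step:
Start: payroll=400, savings=100, checking=200
Event 1 (withdraw 200 from checking): checking: 200 - 200 = 0. Balances: payroll=400, savings=100, checking=0
Event 2 (deposit 400 to checking): checking: 0 + 400 = 400. Balances: payroll=400, savings=100, checking=400
Event 3 (transfer 150 payroll -> checking): payroll: 400 - 150 = 250, checking: 400 + 150 = 550. Balances: payroll=250, savings=100, checking=550
Event 4 (withdraw 150 from savings): savings: 100 - 150 = -50. Balances: payroll=250, savings=-50, checking=550
Event 5 (deposit 300 to savings): savings: -50 + 300 = 250. Balances: payroll=250, savings=250, checking=550
Event 6 (deposit 200 to payroll): payroll: 250 + 200 = 450. Balances: payroll=450, savings=250, checking=550
Event 7 (withdraw 300 from payroll): payroll: 450 - 300 = 150. Balances: payroll=150, savings=250, checking=550
Event 8 (deposit 100 to payroll): payroll: 150 + 100 = 250. Balances: payroll=250, savings=250, checking=550
Event 9 (withdraw 50 from savings): savings: 250 - 50 = 200. Balances: payroll=250, savings=200, checking=550
Event 10 (deposit 200 to savings): savings: 200 + 200 = 400. Balances: payroll=250, savings=400, checking=550
Event 11 (deposit 300 to checking): checking: 550 + 300 = 850. Balances: payroll=250, savings=400, checking=850
Event 12 (deposit 350 to payroll): payroll: 250 + 350 = 600. Balances: payroll=600, savings=400, checking=850

Final balance of savings: 400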